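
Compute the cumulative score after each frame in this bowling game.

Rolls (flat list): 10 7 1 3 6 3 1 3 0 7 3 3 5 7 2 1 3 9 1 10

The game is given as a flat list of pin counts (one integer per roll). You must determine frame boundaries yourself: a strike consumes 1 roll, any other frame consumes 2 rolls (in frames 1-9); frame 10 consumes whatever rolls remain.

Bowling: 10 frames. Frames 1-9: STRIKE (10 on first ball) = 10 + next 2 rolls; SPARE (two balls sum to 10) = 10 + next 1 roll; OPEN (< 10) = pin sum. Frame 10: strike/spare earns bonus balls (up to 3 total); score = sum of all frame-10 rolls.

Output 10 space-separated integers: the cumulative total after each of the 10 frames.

Frame 1: STRIKE. 10 + next two rolls (7+1) = 18. Cumulative: 18
Frame 2: OPEN (7+1=8). Cumulative: 26
Frame 3: OPEN (3+6=9). Cumulative: 35
Frame 4: OPEN (3+1=4). Cumulative: 39
Frame 5: OPEN (3+0=3). Cumulative: 42
Frame 6: SPARE (7+3=10). 10 + next roll (3) = 13. Cumulative: 55
Frame 7: OPEN (3+5=8). Cumulative: 63
Frame 8: OPEN (7+2=9). Cumulative: 72
Frame 9: OPEN (1+3=4). Cumulative: 76
Frame 10: SPARE. Sum of all frame-10 rolls (9+1+10) = 20. Cumulative: 96

Answer: 18 26 35 39 42 55 63 72 76 96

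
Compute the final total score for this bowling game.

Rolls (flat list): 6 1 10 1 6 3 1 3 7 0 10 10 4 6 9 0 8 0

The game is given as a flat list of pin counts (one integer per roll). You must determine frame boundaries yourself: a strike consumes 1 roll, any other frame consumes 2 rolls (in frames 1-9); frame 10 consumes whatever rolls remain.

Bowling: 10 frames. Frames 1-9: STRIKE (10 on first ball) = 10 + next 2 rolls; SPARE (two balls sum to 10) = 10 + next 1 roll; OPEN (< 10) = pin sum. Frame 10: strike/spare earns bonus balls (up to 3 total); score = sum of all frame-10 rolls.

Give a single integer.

Frame 1: OPEN (6+1=7). Cumulative: 7
Frame 2: STRIKE. 10 + next two rolls (1+6) = 17. Cumulative: 24
Frame 3: OPEN (1+6=7). Cumulative: 31
Frame 4: OPEN (3+1=4). Cumulative: 35
Frame 5: SPARE (3+7=10). 10 + next roll (0) = 10. Cumulative: 45
Frame 6: SPARE (0+10=10). 10 + next roll (10) = 20. Cumulative: 65
Frame 7: STRIKE. 10 + next two rolls (4+6) = 20. Cumulative: 85
Frame 8: SPARE (4+6=10). 10 + next roll (9) = 19. Cumulative: 104
Frame 9: OPEN (9+0=9). Cumulative: 113
Frame 10: OPEN. Sum of all frame-10 rolls (8+0) = 8. Cumulative: 121

Answer: 121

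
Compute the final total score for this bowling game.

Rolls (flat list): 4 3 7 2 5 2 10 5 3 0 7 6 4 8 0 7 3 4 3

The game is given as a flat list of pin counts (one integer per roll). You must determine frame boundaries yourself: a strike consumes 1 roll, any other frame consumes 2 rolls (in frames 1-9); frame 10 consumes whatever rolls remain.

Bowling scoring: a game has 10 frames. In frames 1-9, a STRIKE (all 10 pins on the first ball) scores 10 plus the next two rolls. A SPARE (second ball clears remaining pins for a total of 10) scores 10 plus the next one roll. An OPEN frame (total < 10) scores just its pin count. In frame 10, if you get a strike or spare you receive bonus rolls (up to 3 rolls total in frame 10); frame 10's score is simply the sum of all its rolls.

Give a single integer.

Frame 1: OPEN (4+3=7). Cumulative: 7
Frame 2: OPEN (7+2=9). Cumulative: 16
Frame 3: OPEN (5+2=7). Cumulative: 23
Frame 4: STRIKE. 10 + next two rolls (5+3) = 18. Cumulative: 41
Frame 5: OPEN (5+3=8). Cumulative: 49
Frame 6: OPEN (0+7=7). Cumulative: 56
Frame 7: SPARE (6+4=10). 10 + next roll (8) = 18. Cumulative: 74
Frame 8: OPEN (8+0=8). Cumulative: 82
Frame 9: SPARE (7+3=10). 10 + next roll (4) = 14. Cumulative: 96
Frame 10: OPEN. Sum of all frame-10 rolls (4+3) = 7. Cumulative: 103

Answer: 103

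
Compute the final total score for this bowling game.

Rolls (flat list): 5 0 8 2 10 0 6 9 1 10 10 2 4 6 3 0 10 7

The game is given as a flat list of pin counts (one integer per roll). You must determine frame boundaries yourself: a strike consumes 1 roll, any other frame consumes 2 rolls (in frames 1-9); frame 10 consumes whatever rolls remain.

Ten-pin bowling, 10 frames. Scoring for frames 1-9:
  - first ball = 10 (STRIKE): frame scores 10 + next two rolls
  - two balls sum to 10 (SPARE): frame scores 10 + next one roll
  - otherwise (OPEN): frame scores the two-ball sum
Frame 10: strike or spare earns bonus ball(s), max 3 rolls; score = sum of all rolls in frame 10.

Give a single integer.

Frame 1: OPEN (5+0=5). Cumulative: 5
Frame 2: SPARE (8+2=10). 10 + next roll (10) = 20. Cumulative: 25
Frame 3: STRIKE. 10 + next two rolls (0+6) = 16. Cumulative: 41
Frame 4: OPEN (0+6=6). Cumulative: 47
Frame 5: SPARE (9+1=10). 10 + next roll (10) = 20. Cumulative: 67
Frame 6: STRIKE. 10 + next two rolls (10+2) = 22. Cumulative: 89
Frame 7: STRIKE. 10 + next two rolls (2+4) = 16. Cumulative: 105
Frame 8: OPEN (2+4=6). Cumulative: 111
Frame 9: OPEN (6+3=9). Cumulative: 120
Frame 10: SPARE. Sum of all frame-10 rolls (0+10+7) = 17. Cumulative: 137

Answer: 137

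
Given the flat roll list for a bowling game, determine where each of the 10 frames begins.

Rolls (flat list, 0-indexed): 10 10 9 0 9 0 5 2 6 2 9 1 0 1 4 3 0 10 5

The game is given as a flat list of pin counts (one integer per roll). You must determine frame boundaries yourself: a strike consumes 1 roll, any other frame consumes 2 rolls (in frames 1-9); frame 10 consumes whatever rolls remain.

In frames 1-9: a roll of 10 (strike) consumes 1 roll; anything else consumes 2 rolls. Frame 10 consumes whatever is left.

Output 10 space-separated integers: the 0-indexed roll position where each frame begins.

Frame 1 starts at roll index 0: roll=10 (strike), consumes 1 roll
Frame 2 starts at roll index 1: roll=10 (strike), consumes 1 roll
Frame 3 starts at roll index 2: rolls=9,0 (sum=9), consumes 2 rolls
Frame 4 starts at roll index 4: rolls=9,0 (sum=9), consumes 2 rolls
Frame 5 starts at roll index 6: rolls=5,2 (sum=7), consumes 2 rolls
Frame 6 starts at roll index 8: rolls=6,2 (sum=8), consumes 2 rolls
Frame 7 starts at roll index 10: rolls=9,1 (sum=10), consumes 2 rolls
Frame 8 starts at roll index 12: rolls=0,1 (sum=1), consumes 2 rolls
Frame 9 starts at roll index 14: rolls=4,3 (sum=7), consumes 2 rolls
Frame 10 starts at roll index 16: 3 remaining rolls

Answer: 0 1 2 4 6 8 10 12 14 16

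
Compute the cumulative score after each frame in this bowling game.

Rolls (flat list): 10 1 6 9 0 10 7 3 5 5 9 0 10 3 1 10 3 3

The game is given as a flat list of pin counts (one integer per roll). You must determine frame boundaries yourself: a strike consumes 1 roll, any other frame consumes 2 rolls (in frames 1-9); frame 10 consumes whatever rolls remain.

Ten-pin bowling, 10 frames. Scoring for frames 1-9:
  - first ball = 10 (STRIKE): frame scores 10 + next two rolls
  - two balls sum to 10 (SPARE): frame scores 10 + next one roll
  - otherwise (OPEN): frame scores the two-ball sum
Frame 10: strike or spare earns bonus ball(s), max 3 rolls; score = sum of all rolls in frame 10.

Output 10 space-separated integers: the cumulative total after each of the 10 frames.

Frame 1: STRIKE. 10 + next two rolls (1+6) = 17. Cumulative: 17
Frame 2: OPEN (1+6=7). Cumulative: 24
Frame 3: OPEN (9+0=9). Cumulative: 33
Frame 4: STRIKE. 10 + next two rolls (7+3) = 20. Cumulative: 53
Frame 5: SPARE (7+3=10). 10 + next roll (5) = 15. Cumulative: 68
Frame 6: SPARE (5+5=10). 10 + next roll (9) = 19. Cumulative: 87
Frame 7: OPEN (9+0=9). Cumulative: 96
Frame 8: STRIKE. 10 + next two rolls (3+1) = 14. Cumulative: 110
Frame 9: OPEN (3+1=4). Cumulative: 114
Frame 10: STRIKE. Sum of all frame-10 rolls (10+3+3) = 16. Cumulative: 130

Answer: 17 24 33 53 68 87 96 110 114 130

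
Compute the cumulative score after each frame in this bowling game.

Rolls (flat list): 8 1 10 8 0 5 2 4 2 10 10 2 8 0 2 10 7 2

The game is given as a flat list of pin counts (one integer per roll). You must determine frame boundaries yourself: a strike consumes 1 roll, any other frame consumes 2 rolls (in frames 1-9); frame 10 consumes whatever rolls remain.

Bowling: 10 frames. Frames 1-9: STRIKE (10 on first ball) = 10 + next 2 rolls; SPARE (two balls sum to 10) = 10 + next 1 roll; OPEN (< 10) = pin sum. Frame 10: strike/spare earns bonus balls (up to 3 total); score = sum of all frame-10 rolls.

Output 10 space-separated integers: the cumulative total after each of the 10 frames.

Frame 1: OPEN (8+1=9). Cumulative: 9
Frame 2: STRIKE. 10 + next two rolls (8+0) = 18. Cumulative: 27
Frame 3: OPEN (8+0=8). Cumulative: 35
Frame 4: OPEN (5+2=7). Cumulative: 42
Frame 5: OPEN (4+2=6). Cumulative: 48
Frame 6: STRIKE. 10 + next two rolls (10+2) = 22. Cumulative: 70
Frame 7: STRIKE. 10 + next two rolls (2+8) = 20. Cumulative: 90
Frame 8: SPARE (2+8=10). 10 + next roll (0) = 10. Cumulative: 100
Frame 9: OPEN (0+2=2). Cumulative: 102
Frame 10: STRIKE. Sum of all frame-10 rolls (10+7+2) = 19. Cumulative: 121

Answer: 9 27 35 42 48 70 90 100 102 121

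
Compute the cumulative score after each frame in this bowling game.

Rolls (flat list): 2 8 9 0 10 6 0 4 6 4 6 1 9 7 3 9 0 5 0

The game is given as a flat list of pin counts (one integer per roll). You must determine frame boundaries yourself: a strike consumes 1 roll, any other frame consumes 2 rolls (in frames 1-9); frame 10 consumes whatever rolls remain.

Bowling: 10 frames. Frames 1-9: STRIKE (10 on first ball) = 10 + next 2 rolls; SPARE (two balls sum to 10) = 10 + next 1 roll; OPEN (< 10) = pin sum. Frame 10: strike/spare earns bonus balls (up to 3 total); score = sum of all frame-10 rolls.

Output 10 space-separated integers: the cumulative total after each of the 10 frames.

Answer: 19 28 44 50 64 75 92 111 120 125

Derivation:
Frame 1: SPARE (2+8=10). 10 + next roll (9) = 19. Cumulative: 19
Frame 2: OPEN (9+0=9). Cumulative: 28
Frame 3: STRIKE. 10 + next two rolls (6+0) = 16. Cumulative: 44
Frame 4: OPEN (6+0=6). Cumulative: 50
Frame 5: SPARE (4+6=10). 10 + next roll (4) = 14. Cumulative: 64
Frame 6: SPARE (4+6=10). 10 + next roll (1) = 11. Cumulative: 75
Frame 7: SPARE (1+9=10). 10 + next roll (7) = 17. Cumulative: 92
Frame 8: SPARE (7+3=10). 10 + next roll (9) = 19. Cumulative: 111
Frame 9: OPEN (9+0=9). Cumulative: 120
Frame 10: OPEN. Sum of all frame-10 rolls (5+0) = 5. Cumulative: 125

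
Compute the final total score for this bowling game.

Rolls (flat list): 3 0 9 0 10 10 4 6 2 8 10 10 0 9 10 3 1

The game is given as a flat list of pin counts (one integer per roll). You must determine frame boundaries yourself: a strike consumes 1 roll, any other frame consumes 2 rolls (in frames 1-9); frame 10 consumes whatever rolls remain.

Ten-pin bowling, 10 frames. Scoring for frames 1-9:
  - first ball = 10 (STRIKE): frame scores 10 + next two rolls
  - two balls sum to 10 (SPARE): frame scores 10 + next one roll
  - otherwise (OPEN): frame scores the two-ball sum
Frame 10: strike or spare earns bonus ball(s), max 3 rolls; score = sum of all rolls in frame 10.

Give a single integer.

Frame 1: OPEN (3+0=3). Cumulative: 3
Frame 2: OPEN (9+0=9). Cumulative: 12
Frame 3: STRIKE. 10 + next two rolls (10+4) = 24. Cumulative: 36
Frame 4: STRIKE. 10 + next two rolls (4+6) = 20. Cumulative: 56
Frame 5: SPARE (4+6=10). 10 + next roll (2) = 12. Cumulative: 68
Frame 6: SPARE (2+8=10). 10 + next roll (10) = 20. Cumulative: 88
Frame 7: STRIKE. 10 + next two rolls (10+0) = 20. Cumulative: 108
Frame 8: STRIKE. 10 + next two rolls (0+9) = 19. Cumulative: 127
Frame 9: OPEN (0+9=9). Cumulative: 136
Frame 10: STRIKE. Sum of all frame-10 rolls (10+3+1) = 14. Cumulative: 150

Answer: 150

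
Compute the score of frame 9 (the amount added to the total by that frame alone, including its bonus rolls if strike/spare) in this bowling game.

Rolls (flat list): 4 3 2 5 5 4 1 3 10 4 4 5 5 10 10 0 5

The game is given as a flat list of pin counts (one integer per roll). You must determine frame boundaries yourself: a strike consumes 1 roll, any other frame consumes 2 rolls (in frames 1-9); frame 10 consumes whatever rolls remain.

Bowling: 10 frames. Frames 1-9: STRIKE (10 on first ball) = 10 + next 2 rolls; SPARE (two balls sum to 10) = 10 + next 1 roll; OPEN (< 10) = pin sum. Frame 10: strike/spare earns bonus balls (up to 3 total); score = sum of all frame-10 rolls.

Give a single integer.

Answer: 15

Derivation:
Frame 1: OPEN (4+3=7). Cumulative: 7
Frame 2: OPEN (2+5=7). Cumulative: 14
Frame 3: OPEN (5+4=9). Cumulative: 23
Frame 4: OPEN (1+3=4). Cumulative: 27
Frame 5: STRIKE. 10 + next two rolls (4+4) = 18. Cumulative: 45
Frame 6: OPEN (4+4=8). Cumulative: 53
Frame 7: SPARE (5+5=10). 10 + next roll (10) = 20. Cumulative: 73
Frame 8: STRIKE. 10 + next two rolls (10+0) = 20. Cumulative: 93
Frame 9: STRIKE. 10 + next two rolls (0+5) = 15. Cumulative: 108
Frame 10: OPEN. Sum of all frame-10 rolls (0+5) = 5. Cumulative: 113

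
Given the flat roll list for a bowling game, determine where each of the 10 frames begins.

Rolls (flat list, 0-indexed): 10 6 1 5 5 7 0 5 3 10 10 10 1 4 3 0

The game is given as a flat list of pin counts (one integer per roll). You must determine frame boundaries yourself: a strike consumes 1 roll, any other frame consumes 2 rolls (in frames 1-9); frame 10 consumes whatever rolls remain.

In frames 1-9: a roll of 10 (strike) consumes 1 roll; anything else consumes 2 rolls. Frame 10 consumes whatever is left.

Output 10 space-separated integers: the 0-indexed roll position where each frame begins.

Answer: 0 1 3 5 7 9 10 11 12 14

Derivation:
Frame 1 starts at roll index 0: roll=10 (strike), consumes 1 roll
Frame 2 starts at roll index 1: rolls=6,1 (sum=7), consumes 2 rolls
Frame 3 starts at roll index 3: rolls=5,5 (sum=10), consumes 2 rolls
Frame 4 starts at roll index 5: rolls=7,0 (sum=7), consumes 2 rolls
Frame 5 starts at roll index 7: rolls=5,3 (sum=8), consumes 2 rolls
Frame 6 starts at roll index 9: roll=10 (strike), consumes 1 roll
Frame 7 starts at roll index 10: roll=10 (strike), consumes 1 roll
Frame 8 starts at roll index 11: roll=10 (strike), consumes 1 roll
Frame 9 starts at roll index 12: rolls=1,4 (sum=5), consumes 2 rolls
Frame 10 starts at roll index 14: 2 remaining rolls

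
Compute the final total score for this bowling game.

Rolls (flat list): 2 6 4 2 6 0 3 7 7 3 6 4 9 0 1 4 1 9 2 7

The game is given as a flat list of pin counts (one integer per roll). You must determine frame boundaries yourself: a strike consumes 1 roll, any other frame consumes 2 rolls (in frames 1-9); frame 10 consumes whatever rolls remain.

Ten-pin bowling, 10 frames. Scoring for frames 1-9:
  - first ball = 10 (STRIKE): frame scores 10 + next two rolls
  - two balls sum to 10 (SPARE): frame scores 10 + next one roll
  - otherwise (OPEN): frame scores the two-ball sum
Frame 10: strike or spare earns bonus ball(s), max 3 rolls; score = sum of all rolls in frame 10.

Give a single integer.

Answer: 107

Derivation:
Frame 1: OPEN (2+6=8). Cumulative: 8
Frame 2: OPEN (4+2=6). Cumulative: 14
Frame 3: OPEN (6+0=6). Cumulative: 20
Frame 4: SPARE (3+7=10). 10 + next roll (7) = 17. Cumulative: 37
Frame 5: SPARE (7+3=10). 10 + next roll (6) = 16. Cumulative: 53
Frame 6: SPARE (6+4=10). 10 + next roll (9) = 19. Cumulative: 72
Frame 7: OPEN (9+0=9). Cumulative: 81
Frame 8: OPEN (1+4=5). Cumulative: 86
Frame 9: SPARE (1+9=10). 10 + next roll (2) = 12. Cumulative: 98
Frame 10: OPEN. Sum of all frame-10 rolls (2+7) = 9. Cumulative: 107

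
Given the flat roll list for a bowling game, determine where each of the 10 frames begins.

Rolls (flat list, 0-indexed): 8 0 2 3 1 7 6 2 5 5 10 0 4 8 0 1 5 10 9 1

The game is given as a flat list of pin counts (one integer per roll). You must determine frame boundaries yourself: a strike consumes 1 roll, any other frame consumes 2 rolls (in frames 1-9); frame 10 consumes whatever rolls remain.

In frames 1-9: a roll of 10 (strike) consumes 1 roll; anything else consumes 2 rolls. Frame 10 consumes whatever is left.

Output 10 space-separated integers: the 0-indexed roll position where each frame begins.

Answer: 0 2 4 6 8 10 11 13 15 17

Derivation:
Frame 1 starts at roll index 0: rolls=8,0 (sum=8), consumes 2 rolls
Frame 2 starts at roll index 2: rolls=2,3 (sum=5), consumes 2 rolls
Frame 3 starts at roll index 4: rolls=1,7 (sum=8), consumes 2 rolls
Frame 4 starts at roll index 6: rolls=6,2 (sum=8), consumes 2 rolls
Frame 5 starts at roll index 8: rolls=5,5 (sum=10), consumes 2 rolls
Frame 6 starts at roll index 10: roll=10 (strike), consumes 1 roll
Frame 7 starts at roll index 11: rolls=0,4 (sum=4), consumes 2 rolls
Frame 8 starts at roll index 13: rolls=8,0 (sum=8), consumes 2 rolls
Frame 9 starts at roll index 15: rolls=1,5 (sum=6), consumes 2 rolls
Frame 10 starts at roll index 17: 3 remaining rolls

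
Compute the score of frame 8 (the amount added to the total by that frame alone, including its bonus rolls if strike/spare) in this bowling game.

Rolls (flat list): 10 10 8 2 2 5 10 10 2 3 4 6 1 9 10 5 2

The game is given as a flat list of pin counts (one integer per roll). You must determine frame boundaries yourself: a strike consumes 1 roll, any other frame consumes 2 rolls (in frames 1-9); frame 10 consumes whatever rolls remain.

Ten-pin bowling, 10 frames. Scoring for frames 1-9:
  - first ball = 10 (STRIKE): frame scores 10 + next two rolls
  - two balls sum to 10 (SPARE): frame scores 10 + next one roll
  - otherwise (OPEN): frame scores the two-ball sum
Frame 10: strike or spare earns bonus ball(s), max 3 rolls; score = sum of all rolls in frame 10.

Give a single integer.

Answer: 11

Derivation:
Frame 1: STRIKE. 10 + next two rolls (10+8) = 28. Cumulative: 28
Frame 2: STRIKE. 10 + next two rolls (8+2) = 20. Cumulative: 48
Frame 3: SPARE (8+2=10). 10 + next roll (2) = 12. Cumulative: 60
Frame 4: OPEN (2+5=7). Cumulative: 67
Frame 5: STRIKE. 10 + next two rolls (10+2) = 22. Cumulative: 89
Frame 6: STRIKE. 10 + next two rolls (2+3) = 15. Cumulative: 104
Frame 7: OPEN (2+3=5). Cumulative: 109
Frame 8: SPARE (4+6=10). 10 + next roll (1) = 11. Cumulative: 120
Frame 9: SPARE (1+9=10). 10 + next roll (10) = 20. Cumulative: 140
Frame 10: STRIKE. Sum of all frame-10 rolls (10+5+2) = 17. Cumulative: 157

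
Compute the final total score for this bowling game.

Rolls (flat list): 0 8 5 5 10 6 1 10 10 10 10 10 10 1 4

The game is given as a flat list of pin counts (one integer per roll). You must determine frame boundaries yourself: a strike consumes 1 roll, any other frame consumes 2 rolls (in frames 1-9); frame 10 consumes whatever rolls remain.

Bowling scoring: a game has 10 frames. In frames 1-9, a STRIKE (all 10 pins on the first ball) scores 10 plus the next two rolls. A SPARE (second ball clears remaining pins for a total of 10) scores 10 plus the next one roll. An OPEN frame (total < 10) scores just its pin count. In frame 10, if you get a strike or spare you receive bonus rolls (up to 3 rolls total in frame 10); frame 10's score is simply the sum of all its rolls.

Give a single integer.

Answer: 208

Derivation:
Frame 1: OPEN (0+8=8). Cumulative: 8
Frame 2: SPARE (5+5=10). 10 + next roll (10) = 20. Cumulative: 28
Frame 3: STRIKE. 10 + next two rolls (6+1) = 17. Cumulative: 45
Frame 4: OPEN (6+1=7). Cumulative: 52
Frame 5: STRIKE. 10 + next two rolls (10+10) = 30. Cumulative: 82
Frame 6: STRIKE. 10 + next two rolls (10+10) = 30. Cumulative: 112
Frame 7: STRIKE. 10 + next two rolls (10+10) = 30. Cumulative: 142
Frame 8: STRIKE. 10 + next two rolls (10+10) = 30. Cumulative: 172
Frame 9: STRIKE. 10 + next two rolls (10+1) = 21. Cumulative: 193
Frame 10: STRIKE. Sum of all frame-10 rolls (10+1+4) = 15. Cumulative: 208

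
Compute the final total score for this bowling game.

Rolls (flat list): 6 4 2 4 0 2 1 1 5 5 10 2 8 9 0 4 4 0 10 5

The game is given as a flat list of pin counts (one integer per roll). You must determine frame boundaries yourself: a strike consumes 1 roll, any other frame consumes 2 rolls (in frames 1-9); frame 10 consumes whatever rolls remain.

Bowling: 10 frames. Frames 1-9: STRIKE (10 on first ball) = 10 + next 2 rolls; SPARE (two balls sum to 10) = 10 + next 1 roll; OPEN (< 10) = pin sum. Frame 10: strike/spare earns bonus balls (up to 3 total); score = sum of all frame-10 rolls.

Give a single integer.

Answer: 113

Derivation:
Frame 1: SPARE (6+4=10). 10 + next roll (2) = 12. Cumulative: 12
Frame 2: OPEN (2+4=6). Cumulative: 18
Frame 3: OPEN (0+2=2). Cumulative: 20
Frame 4: OPEN (1+1=2). Cumulative: 22
Frame 5: SPARE (5+5=10). 10 + next roll (10) = 20. Cumulative: 42
Frame 6: STRIKE. 10 + next two rolls (2+8) = 20. Cumulative: 62
Frame 7: SPARE (2+8=10). 10 + next roll (9) = 19. Cumulative: 81
Frame 8: OPEN (9+0=9). Cumulative: 90
Frame 9: OPEN (4+4=8). Cumulative: 98
Frame 10: SPARE. Sum of all frame-10 rolls (0+10+5) = 15. Cumulative: 113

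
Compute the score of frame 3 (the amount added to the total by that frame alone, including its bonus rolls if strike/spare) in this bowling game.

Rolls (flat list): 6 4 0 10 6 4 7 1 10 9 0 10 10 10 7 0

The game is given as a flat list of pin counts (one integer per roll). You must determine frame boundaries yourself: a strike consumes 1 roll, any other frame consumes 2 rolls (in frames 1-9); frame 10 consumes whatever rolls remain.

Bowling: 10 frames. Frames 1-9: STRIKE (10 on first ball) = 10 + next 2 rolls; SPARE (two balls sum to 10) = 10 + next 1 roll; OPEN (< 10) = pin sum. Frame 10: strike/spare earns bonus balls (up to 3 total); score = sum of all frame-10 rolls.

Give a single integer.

Frame 1: SPARE (6+4=10). 10 + next roll (0) = 10. Cumulative: 10
Frame 2: SPARE (0+10=10). 10 + next roll (6) = 16. Cumulative: 26
Frame 3: SPARE (6+4=10). 10 + next roll (7) = 17. Cumulative: 43
Frame 4: OPEN (7+1=8). Cumulative: 51
Frame 5: STRIKE. 10 + next two rolls (9+0) = 19. Cumulative: 70

Answer: 17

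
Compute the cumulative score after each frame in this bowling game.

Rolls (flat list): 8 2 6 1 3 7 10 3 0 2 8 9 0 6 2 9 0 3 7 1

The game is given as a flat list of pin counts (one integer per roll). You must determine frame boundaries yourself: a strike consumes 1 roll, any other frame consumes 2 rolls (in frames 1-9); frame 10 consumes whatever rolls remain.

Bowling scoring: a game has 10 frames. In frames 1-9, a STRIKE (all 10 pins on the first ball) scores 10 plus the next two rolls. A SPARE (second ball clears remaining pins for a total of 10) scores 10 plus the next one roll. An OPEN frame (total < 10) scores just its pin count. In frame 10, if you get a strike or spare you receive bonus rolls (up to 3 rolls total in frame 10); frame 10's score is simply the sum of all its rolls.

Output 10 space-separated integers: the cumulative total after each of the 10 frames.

Frame 1: SPARE (8+2=10). 10 + next roll (6) = 16. Cumulative: 16
Frame 2: OPEN (6+1=7). Cumulative: 23
Frame 3: SPARE (3+7=10). 10 + next roll (10) = 20. Cumulative: 43
Frame 4: STRIKE. 10 + next two rolls (3+0) = 13. Cumulative: 56
Frame 5: OPEN (3+0=3). Cumulative: 59
Frame 6: SPARE (2+8=10). 10 + next roll (9) = 19. Cumulative: 78
Frame 7: OPEN (9+0=9). Cumulative: 87
Frame 8: OPEN (6+2=8). Cumulative: 95
Frame 9: OPEN (9+0=9). Cumulative: 104
Frame 10: SPARE. Sum of all frame-10 rolls (3+7+1) = 11. Cumulative: 115

Answer: 16 23 43 56 59 78 87 95 104 115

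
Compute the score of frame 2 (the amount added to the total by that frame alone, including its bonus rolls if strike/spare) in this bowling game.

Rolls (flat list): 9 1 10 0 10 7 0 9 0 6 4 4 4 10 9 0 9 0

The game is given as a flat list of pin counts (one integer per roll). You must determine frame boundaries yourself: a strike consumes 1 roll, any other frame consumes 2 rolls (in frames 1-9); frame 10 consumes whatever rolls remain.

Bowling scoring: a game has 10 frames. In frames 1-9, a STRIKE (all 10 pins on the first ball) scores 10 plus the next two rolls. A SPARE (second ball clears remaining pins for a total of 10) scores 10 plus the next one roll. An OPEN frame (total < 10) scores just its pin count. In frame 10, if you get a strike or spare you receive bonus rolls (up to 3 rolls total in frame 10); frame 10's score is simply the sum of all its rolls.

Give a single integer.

Answer: 20

Derivation:
Frame 1: SPARE (9+1=10). 10 + next roll (10) = 20. Cumulative: 20
Frame 2: STRIKE. 10 + next two rolls (0+10) = 20. Cumulative: 40
Frame 3: SPARE (0+10=10). 10 + next roll (7) = 17. Cumulative: 57
Frame 4: OPEN (7+0=7). Cumulative: 64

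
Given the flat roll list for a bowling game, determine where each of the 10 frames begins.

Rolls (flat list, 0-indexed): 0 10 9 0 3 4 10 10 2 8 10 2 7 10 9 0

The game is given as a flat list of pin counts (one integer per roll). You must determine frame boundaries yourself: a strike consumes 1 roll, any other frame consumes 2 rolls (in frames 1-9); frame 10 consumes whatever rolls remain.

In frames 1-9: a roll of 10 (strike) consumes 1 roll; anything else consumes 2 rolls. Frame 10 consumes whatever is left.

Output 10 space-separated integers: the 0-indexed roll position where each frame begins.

Answer: 0 2 4 6 7 8 10 11 13 14

Derivation:
Frame 1 starts at roll index 0: rolls=0,10 (sum=10), consumes 2 rolls
Frame 2 starts at roll index 2: rolls=9,0 (sum=9), consumes 2 rolls
Frame 3 starts at roll index 4: rolls=3,4 (sum=7), consumes 2 rolls
Frame 4 starts at roll index 6: roll=10 (strike), consumes 1 roll
Frame 5 starts at roll index 7: roll=10 (strike), consumes 1 roll
Frame 6 starts at roll index 8: rolls=2,8 (sum=10), consumes 2 rolls
Frame 7 starts at roll index 10: roll=10 (strike), consumes 1 roll
Frame 8 starts at roll index 11: rolls=2,7 (sum=9), consumes 2 rolls
Frame 9 starts at roll index 13: roll=10 (strike), consumes 1 roll
Frame 10 starts at roll index 14: 2 remaining rolls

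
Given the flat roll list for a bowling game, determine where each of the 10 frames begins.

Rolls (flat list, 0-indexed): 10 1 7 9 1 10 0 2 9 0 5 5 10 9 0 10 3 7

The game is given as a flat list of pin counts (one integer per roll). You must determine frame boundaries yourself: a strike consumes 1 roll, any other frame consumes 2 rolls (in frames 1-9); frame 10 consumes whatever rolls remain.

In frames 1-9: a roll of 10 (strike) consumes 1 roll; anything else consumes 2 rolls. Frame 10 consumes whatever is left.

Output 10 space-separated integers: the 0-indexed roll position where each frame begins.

Answer: 0 1 3 5 6 8 10 12 13 15

Derivation:
Frame 1 starts at roll index 0: roll=10 (strike), consumes 1 roll
Frame 2 starts at roll index 1: rolls=1,7 (sum=8), consumes 2 rolls
Frame 3 starts at roll index 3: rolls=9,1 (sum=10), consumes 2 rolls
Frame 4 starts at roll index 5: roll=10 (strike), consumes 1 roll
Frame 5 starts at roll index 6: rolls=0,2 (sum=2), consumes 2 rolls
Frame 6 starts at roll index 8: rolls=9,0 (sum=9), consumes 2 rolls
Frame 7 starts at roll index 10: rolls=5,5 (sum=10), consumes 2 rolls
Frame 8 starts at roll index 12: roll=10 (strike), consumes 1 roll
Frame 9 starts at roll index 13: rolls=9,0 (sum=9), consumes 2 rolls
Frame 10 starts at roll index 15: 3 remaining rolls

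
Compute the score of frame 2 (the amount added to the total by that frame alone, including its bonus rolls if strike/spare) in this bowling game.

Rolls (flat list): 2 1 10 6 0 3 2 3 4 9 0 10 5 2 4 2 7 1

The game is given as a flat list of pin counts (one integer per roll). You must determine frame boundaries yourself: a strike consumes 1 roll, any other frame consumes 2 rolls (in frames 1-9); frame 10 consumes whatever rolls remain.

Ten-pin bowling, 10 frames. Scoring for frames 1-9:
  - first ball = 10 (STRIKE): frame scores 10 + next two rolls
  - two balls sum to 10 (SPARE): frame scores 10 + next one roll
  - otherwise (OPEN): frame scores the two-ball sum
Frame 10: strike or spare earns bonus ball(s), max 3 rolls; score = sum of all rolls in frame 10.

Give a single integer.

Frame 1: OPEN (2+1=3). Cumulative: 3
Frame 2: STRIKE. 10 + next two rolls (6+0) = 16. Cumulative: 19
Frame 3: OPEN (6+0=6). Cumulative: 25
Frame 4: OPEN (3+2=5). Cumulative: 30

Answer: 16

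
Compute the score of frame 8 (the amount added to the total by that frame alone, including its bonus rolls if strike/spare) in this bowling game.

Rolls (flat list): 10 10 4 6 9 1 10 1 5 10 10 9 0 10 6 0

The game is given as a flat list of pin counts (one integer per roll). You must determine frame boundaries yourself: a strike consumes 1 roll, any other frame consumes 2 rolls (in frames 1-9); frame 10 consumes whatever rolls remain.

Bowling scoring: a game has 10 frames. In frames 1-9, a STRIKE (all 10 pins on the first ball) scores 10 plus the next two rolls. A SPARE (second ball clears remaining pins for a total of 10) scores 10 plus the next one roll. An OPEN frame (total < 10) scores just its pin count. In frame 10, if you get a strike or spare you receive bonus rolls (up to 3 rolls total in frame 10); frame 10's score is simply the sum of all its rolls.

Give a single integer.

Frame 1: STRIKE. 10 + next two rolls (10+4) = 24. Cumulative: 24
Frame 2: STRIKE. 10 + next two rolls (4+6) = 20. Cumulative: 44
Frame 3: SPARE (4+6=10). 10 + next roll (9) = 19. Cumulative: 63
Frame 4: SPARE (9+1=10). 10 + next roll (10) = 20. Cumulative: 83
Frame 5: STRIKE. 10 + next two rolls (1+5) = 16. Cumulative: 99
Frame 6: OPEN (1+5=6). Cumulative: 105
Frame 7: STRIKE. 10 + next two rolls (10+9) = 29. Cumulative: 134
Frame 8: STRIKE. 10 + next two rolls (9+0) = 19. Cumulative: 153
Frame 9: OPEN (9+0=9). Cumulative: 162
Frame 10: STRIKE. Sum of all frame-10 rolls (10+6+0) = 16. Cumulative: 178

Answer: 19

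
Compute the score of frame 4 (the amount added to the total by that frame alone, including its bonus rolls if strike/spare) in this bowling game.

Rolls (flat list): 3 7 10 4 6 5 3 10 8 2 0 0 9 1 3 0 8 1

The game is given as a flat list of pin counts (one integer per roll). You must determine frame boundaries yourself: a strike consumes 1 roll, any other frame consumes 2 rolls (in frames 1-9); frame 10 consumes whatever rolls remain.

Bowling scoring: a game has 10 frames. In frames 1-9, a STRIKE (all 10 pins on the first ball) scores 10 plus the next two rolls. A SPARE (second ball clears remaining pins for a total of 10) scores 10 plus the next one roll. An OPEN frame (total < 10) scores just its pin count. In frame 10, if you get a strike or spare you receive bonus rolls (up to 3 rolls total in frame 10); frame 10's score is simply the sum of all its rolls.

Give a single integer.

Answer: 8

Derivation:
Frame 1: SPARE (3+7=10). 10 + next roll (10) = 20. Cumulative: 20
Frame 2: STRIKE. 10 + next two rolls (4+6) = 20. Cumulative: 40
Frame 3: SPARE (4+6=10). 10 + next roll (5) = 15. Cumulative: 55
Frame 4: OPEN (5+3=8). Cumulative: 63
Frame 5: STRIKE. 10 + next two rolls (8+2) = 20. Cumulative: 83
Frame 6: SPARE (8+2=10). 10 + next roll (0) = 10. Cumulative: 93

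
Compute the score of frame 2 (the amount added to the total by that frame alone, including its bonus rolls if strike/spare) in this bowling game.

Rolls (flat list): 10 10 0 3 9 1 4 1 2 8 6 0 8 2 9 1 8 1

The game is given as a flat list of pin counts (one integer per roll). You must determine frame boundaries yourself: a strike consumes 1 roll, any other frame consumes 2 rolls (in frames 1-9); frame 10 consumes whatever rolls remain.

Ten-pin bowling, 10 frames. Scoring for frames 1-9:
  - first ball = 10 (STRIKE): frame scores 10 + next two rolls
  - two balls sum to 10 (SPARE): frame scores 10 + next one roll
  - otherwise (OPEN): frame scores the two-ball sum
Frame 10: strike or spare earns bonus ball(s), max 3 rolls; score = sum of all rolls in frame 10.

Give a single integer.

Answer: 13

Derivation:
Frame 1: STRIKE. 10 + next two rolls (10+0) = 20. Cumulative: 20
Frame 2: STRIKE. 10 + next two rolls (0+3) = 13. Cumulative: 33
Frame 3: OPEN (0+3=3). Cumulative: 36
Frame 4: SPARE (9+1=10). 10 + next roll (4) = 14. Cumulative: 50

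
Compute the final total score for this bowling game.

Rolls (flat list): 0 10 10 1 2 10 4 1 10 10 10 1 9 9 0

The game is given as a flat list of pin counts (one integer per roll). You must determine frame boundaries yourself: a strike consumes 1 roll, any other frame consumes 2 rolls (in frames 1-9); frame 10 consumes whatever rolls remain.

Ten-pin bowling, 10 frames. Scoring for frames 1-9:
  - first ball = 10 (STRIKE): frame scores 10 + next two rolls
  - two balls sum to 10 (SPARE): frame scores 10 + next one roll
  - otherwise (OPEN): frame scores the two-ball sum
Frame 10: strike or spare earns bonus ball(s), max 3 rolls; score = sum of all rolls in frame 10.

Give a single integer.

Answer: 155

Derivation:
Frame 1: SPARE (0+10=10). 10 + next roll (10) = 20. Cumulative: 20
Frame 2: STRIKE. 10 + next two rolls (1+2) = 13. Cumulative: 33
Frame 3: OPEN (1+2=3). Cumulative: 36
Frame 4: STRIKE. 10 + next two rolls (4+1) = 15. Cumulative: 51
Frame 5: OPEN (4+1=5). Cumulative: 56
Frame 6: STRIKE. 10 + next two rolls (10+10) = 30. Cumulative: 86
Frame 7: STRIKE. 10 + next two rolls (10+1) = 21. Cumulative: 107
Frame 8: STRIKE. 10 + next two rolls (1+9) = 20. Cumulative: 127
Frame 9: SPARE (1+9=10). 10 + next roll (9) = 19. Cumulative: 146
Frame 10: OPEN. Sum of all frame-10 rolls (9+0) = 9. Cumulative: 155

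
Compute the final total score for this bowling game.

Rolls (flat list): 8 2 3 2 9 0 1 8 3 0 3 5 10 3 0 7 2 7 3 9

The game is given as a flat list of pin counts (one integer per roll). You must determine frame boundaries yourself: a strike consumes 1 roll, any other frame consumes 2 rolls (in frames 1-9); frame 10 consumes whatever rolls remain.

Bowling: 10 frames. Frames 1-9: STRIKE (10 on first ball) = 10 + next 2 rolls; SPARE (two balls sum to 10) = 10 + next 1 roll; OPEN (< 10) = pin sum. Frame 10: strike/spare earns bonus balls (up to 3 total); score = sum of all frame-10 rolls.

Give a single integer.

Answer: 91

Derivation:
Frame 1: SPARE (8+2=10). 10 + next roll (3) = 13. Cumulative: 13
Frame 2: OPEN (3+2=5). Cumulative: 18
Frame 3: OPEN (9+0=9). Cumulative: 27
Frame 4: OPEN (1+8=9). Cumulative: 36
Frame 5: OPEN (3+0=3). Cumulative: 39
Frame 6: OPEN (3+5=8). Cumulative: 47
Frame 7: STRIKE. 10 + next two rolls (3+0) = 13. Cumulative: 60
Frame 8: OPEN (3+0=3). Cumulative: 63
Frame 9: OPEN (7+2=9). Cumulative: 72
Frame 10: SPARE. Sum of all frame-10 rolls (7+3+9) = 19. Cumulative: 91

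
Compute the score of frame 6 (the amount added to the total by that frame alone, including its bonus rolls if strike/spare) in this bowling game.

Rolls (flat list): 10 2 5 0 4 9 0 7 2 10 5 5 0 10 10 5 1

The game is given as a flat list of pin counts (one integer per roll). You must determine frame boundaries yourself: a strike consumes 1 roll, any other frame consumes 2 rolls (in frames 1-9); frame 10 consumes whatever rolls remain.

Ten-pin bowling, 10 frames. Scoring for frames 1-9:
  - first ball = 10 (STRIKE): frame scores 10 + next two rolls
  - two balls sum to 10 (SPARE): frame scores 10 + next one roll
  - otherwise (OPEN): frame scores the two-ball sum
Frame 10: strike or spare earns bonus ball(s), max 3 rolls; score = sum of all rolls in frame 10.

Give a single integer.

Answer: 20

Derivation:
Frame 1: STRIKE. 10 + next two rolls (2+5) = 17. Cumulative: 17
Frame 2: OPEN (2+5=7). Cumulative: 24
Frame 3: OPEN (0+4=4). Cumulative: 28
Frame 4: OPEN (9+0=9). Cumulative: 37
Frame 5: OPEN (7+2=9). Cumulative: 46
Frame 6: STRIKE. 10 + next two rolls (5+5) = 20. Cumulative: 66
Frame 7: SPARE (5+5=10). 10 + next roll (0) = 10. Cumulative: 76
Frame 8: SPARE (0+10=10). 10 + next roll (10) = 20. Cumulative: 96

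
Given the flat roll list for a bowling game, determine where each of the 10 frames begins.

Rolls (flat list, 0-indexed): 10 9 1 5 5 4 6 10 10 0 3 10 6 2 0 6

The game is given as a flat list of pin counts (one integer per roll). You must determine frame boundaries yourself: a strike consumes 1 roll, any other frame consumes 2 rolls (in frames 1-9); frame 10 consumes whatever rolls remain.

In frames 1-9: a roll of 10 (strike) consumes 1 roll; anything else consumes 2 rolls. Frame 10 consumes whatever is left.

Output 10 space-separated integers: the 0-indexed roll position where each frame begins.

Answer: 0 1 3 5 7 8 9 11 12 14

Derivation:
Frame 1 starts at roll index 0: roll=10 (strike), consumes 1 roll
Frame 2 starts at roll index 1: rolls=9,1 (sum=10), consumes 2 rolls
Frame 3 starts at roll index 3: rolls=5,5 (sum=10), consumes 2 rolls
Frame 4 starts at roll index 5: rolls=4,6 (sum=10), consumes 2 rolls
Frame 5 starts at roll index 7: roll=10 (strike), consumes 1 roll
Frame 6 starts at roll index 8: roll=10 (strike), consumes 1 roll
Frame 7 starts at roll index 9: rolls=0,3 (sum=3), consumes 2 rolls
Frame 8 starts at roll index 11: roll=10 (strike), consumes 1 roll
Frame 9 starts at roll index 12: rolls=6,2 (sum=8), consumes 2 rolls
Frame 10 starts at roll index 14: 2 remaining rolls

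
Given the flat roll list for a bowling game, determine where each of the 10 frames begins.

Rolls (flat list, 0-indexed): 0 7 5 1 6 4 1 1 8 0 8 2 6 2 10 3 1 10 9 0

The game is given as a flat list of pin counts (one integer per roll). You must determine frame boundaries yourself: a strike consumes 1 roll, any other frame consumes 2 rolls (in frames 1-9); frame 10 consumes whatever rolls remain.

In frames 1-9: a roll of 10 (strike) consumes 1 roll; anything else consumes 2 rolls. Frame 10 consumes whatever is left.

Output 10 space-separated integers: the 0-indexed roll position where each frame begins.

Answer: 0 2 4 6 8 10 12 14 15 17

Derivation:
Frame 1 starts at roll index 0: rolls=0,7 (sum=7), consumes 2 rolls
Frame 2 starts at roll index 2: rolls=5,1 (sum=6), consumes 2 rolls
Frame 3 starts at roll index 4: rolls=6,4 (sum=10), consumes 2 rolls
Frame 4 starts at roll index 6: rolls=1,1 (sum=2), consumes 2 rolls
Frame 5 starts at roll index 8: rolls=8,0 (sum=8), consumes 2 rolls
Frame 6 starts at roll index 10: rolls=8,2 (sum=10), consumes 2 rolls
Frame 7 starts at roll index 12: rolls=6,2 (sum=8), consumes 2 rolls
Frame 8 starts at roll index 14: roll=10 (strike), consumes 1 roll
Frame 9 starts at roll index 15: rolls=3,1 (sum=4), consumes 2 rolls
Frame 10 starts at roll index 17: 3 remaining rolls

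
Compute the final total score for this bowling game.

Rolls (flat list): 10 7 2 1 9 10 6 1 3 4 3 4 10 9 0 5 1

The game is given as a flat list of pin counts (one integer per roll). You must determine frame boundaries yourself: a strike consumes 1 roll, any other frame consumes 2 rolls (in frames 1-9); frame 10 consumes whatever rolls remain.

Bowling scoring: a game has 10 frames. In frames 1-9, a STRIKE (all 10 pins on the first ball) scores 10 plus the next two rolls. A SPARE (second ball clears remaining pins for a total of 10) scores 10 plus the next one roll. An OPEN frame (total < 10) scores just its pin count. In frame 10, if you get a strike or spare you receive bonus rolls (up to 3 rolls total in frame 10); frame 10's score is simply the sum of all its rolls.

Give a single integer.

Answer: 120

Derivation:
Frame 1: STRIKE. 10 + next two rolls (7+2) = 19. Cumulative: 19
Frame 2: OPEN (7+2=9). Cumulative: 28
Frame 3: SPARE (1+9=10). 10 + next roll (10) = 20. Cumulative: 48
Frame 4: STRIKE. 10 + next two rolls (6+1) = 17. Cumulative: 65
Frame 5: OPEN (6+1=7). Cumulative: 72
Frame 6: OPEN (3+4=7). Cumulative: 79
Frame 7: OPEN (3+4=7). Cumulative: 86
Frame 8: STRIKE. 10 + next two rolls (9+0) = 19. Cumulative: 105
Frame 9: OPEN (9+0=9). Cumulative: 114
Frame 10: OPEN. Sum of all frame-10 rolls (5+1) = 6. Cumulative: 120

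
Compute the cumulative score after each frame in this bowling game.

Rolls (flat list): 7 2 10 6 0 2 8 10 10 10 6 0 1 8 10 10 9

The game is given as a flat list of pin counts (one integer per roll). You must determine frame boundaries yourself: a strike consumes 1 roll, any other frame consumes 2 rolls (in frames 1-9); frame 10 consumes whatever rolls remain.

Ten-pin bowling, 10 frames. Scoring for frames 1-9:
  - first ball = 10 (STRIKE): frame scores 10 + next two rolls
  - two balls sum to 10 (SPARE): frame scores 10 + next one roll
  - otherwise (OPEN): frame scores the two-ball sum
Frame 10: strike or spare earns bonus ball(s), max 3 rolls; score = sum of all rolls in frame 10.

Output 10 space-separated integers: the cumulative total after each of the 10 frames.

Answer: 9 25 31 51 81 107 123 129 138 167

Derivation:
Frame 1: OPEN (7+2=9). Cumulative: 9
Frame 2: STRIKE. 10 + next two rolls (6+0) = 16. Cumulative: 25
Frame 3: OPEN (6+0=6). Cumulative: 31
Frame 4: SPARE (2+8=10). 10 + next roll (10) = 20. Cumulative: 51
Frame 5: STRIKE. 10 + next two rolls (10+10) = 30. Cumulative: 81
Frame 6: STRIKE. 10 + next two rolls (10+6) = 26. Cumulative: 107
Frame 7: STRIKE. 10 + next two rolls (6+0) = 16. Cumulative: 123
Frame 8: OPEN (6+0=6). Cumulative: 129
Frame 9: OPEN (1+8=9). Cumulative: 138
Frame 10: STRIKE. Sum of all frame-10 rolls (10+10+9) = 29. Cumulative: 167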